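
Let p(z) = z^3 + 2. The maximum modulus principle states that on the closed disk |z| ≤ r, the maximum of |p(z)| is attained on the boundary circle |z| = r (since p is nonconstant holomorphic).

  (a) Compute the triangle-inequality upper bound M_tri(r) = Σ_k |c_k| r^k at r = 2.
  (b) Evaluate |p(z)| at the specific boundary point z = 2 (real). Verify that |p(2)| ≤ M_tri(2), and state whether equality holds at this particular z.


Coefficients: c_0 = 2, c_1 = 0, c_2 = 0, c_3 = 1. Radius r = 2.
Part (a). Triangle bound: M_tri(r) = Σ_k |c_k| r^k
  = |2|·2^0 + |0|·2^1 + |0|·2^2 + |1|·2^3
  = 2 + 0 + 0 + 8 = 10.
This bounds M(r) := max_{|z|=r} |p(z)| from above; equality holds iff all terms c_k z^k can be made to align in phase at a single z on |z|=r.
Part (b). At z = 2 (real, on the circle |z| = r):
  p(2) = (2)·2^0 + (0)·2^1 + (0)·2^2 + (1)·2^3 = 10.
  |p(2)| = 10.
Since all nonzero coefficients share the same sign, |p(2)| = 10 = M_tri(2); the triangle bound is attained at z = 2, so in fact M(r) = 10.

M_tri(2) = 10; |p(2)| = 10; equality at z=2: yes.


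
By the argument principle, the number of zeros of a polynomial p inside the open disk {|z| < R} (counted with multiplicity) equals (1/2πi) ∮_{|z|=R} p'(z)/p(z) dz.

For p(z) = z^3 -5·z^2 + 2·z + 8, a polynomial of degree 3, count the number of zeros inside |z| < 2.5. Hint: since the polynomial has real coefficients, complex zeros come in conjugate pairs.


The zeros of p are: 2, 4, -1.
Their magnitudes are: 2, 4, 1.
Zeros with |z| < R = 2.5: 2, -1.
Count = 2.
By the argument principle, (1/2πi) ∮_{|z|=R} p'(z)/p(z) dz equals exactly this count.

Number of zeros inside |z| < 2.5: 2.


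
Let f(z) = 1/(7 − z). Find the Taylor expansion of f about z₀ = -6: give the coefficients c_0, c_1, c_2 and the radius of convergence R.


Let w = z − z₀, so z = z₀ + w.
Then 7 − z = 7 − (z₀ + w) = (7 − z₀) − w = 13 − w.
f(z) = 1/(13 − w) = (1/(13)) · 1/(1 − w/(13)) = Σ_{n≥0} w^n / (13)^(n+1).
So c_n = 1/(13)^(n+1):
  c_0 = 1/(13)^1 = 1/13.
  c_1 = 1/(13)^2 = 1/169.
  c_2 = 1/(13)^3 = 1/2197.
The series is valid for |w/d| < 1, i.e. |z − z₀| < |d|.
Radius of convergence: R = |7 − z₀| = |13| = 13 (distance from z₀ to the singularity z = 7).

c_0 = 1/13, c_1 = 1/169, c_2 = 1/2197; R = 13.


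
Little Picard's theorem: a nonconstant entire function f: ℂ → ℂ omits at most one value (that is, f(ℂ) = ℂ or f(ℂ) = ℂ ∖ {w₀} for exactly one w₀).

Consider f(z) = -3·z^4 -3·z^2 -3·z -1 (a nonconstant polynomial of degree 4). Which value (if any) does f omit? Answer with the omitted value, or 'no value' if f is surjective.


Little Picard bounds the complement of f(ℂ) to at most one point.
For every w ∈ ℂ, the equation p(z) − w = 0 is a nonconstant polynomial in z and hence has at least one root by the fundamental theorem of algebra. So p is surjective onto ℂ, omitting no value.

Omitted value: no value.


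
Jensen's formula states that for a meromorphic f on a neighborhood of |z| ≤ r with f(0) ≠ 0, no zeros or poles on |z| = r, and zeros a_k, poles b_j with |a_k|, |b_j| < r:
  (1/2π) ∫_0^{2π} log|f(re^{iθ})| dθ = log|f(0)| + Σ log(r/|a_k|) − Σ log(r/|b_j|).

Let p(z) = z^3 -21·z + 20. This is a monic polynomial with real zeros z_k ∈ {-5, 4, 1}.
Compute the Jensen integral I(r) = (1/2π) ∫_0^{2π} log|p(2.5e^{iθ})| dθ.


Zeros: -5, 1, 4; r = 2.5.
Inside |z| < r: 1. Outside (|z| ≥ r): -5, 4.
p(0) = 20, so log|p(0)| = log(20) = 2.9957.
Apply Jensen: I(r) = log|p(0)| + Σ_k log(r/|z_k|), summed over zeros inside |z| < r.
  log(r/|z_k|) for z_k = 1: log(2.5/1) = 0.9163
  Outside zeros (-5, 4) contribute nothing to the Jensen sum.
Sum over inside zeros: 0.9163.
I(r) = log|p(0)| + (inside sum) = 2.9957 + 0.9163 = 3.9120.
Note: since some zeros are outside |z| ≤ r, the simplified n·log(r) form does NOT apply — only the inside zeros contribute.

I(r) ≈ 3.9120.


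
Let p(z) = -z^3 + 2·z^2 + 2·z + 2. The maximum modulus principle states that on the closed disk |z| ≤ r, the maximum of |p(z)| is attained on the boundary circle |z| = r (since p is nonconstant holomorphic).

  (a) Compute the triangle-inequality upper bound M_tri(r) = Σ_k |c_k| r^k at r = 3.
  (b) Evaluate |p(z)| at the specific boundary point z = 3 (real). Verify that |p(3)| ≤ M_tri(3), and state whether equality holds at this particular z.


Coefficients: c_0 = 2, c_1 = 2, c_2 = 2, c_3 = -1. Radius r = 3.
Part (a). Triangle bound: M_tri(r) = Σ_k |c_k| r^k
  = |2|·3^0 + |2|·3^1 + |2|·3^2 + |-1|·3^3
  = 2 + 6 + 18 + 27 = 53.
This bounds M(r) := max_{|z|=r} |p(z)| from above; equality holds iff all terms c_k z^k can be made to align in phase at a single z on |z|=r.
Part (b). At z = 3 (real, on the circle |z| = r):
  p(3) = (2)·3^0 + (2)·3^1 + (2)·3^2 + (-1)·3^3 = -1.
  |p(3)| = 1.
Check: |p(3)| = 1 ≤ 53 = M_tri(3). ✓ Equality does not hold at z = 3 (the coefficients have mixed signs, so the terms do not all align in phase there).

M_tri(3) = 53; |p(3)| = 1; equality at z=3: no.


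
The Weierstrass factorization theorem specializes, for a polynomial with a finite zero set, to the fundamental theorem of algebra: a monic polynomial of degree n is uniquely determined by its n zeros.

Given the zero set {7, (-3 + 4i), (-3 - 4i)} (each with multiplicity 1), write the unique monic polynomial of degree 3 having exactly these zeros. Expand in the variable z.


The polynomial is p(z) = ∏_{α ∈ S} (z − α), where S = {7, (-3 + 4i), (-3 - 4i)}.
Expanding the product yields: p(z) = z^3 -z^2 -17·z -175.
Note conjugate pairs combine to real quadratics: (z − (-3+4i))(z − (-3−4i)) = z² + 6z + 25.
The resulting polynomial has degree 3 and real coefficients as required.

p(z) = z^3 -z^2 -17·z -175.


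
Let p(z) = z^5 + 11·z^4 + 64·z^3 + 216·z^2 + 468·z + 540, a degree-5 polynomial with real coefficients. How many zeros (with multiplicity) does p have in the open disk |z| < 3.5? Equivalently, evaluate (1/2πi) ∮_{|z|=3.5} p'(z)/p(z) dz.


The zeros of p are: -3, (-1 + 3i), (-1 - 3i), (-3 + 3i), (-3 - 3i).
Their magnitudes are: 3, 3.162, 3.162, 4.243, 4.243.
Zeros with |z| < R = 3.5: -3, (-1 + 3i), (-1 - 3i).
Count = 3.
By the argument principle, (1/2πi) ∮_{|z|=R} p'(z)/p(z) dz equals exactly this count.

Number of zeros inside |z| < 3.5: 3.


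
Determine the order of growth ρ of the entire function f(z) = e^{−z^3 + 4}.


|e^{−z^3 + 4}| = e^{Re(-1·z^3) + 4} ≤ e^{1|z|^3 + 4} = e^{1r^3 + 4} on |z| = r, so ρ ≤ 3. Choosing z on |z|=r so that -1·z^3 is real positive (always possible by picking arg z appropriately) gives |f(z)| = e^{1r^3 + 4}, matching the bound. The additive constant 4 does not affect log log M(r) ~ 3·log r. Hence ρ = 3.
Therefore ρ = 3.

Order ρ = 3.


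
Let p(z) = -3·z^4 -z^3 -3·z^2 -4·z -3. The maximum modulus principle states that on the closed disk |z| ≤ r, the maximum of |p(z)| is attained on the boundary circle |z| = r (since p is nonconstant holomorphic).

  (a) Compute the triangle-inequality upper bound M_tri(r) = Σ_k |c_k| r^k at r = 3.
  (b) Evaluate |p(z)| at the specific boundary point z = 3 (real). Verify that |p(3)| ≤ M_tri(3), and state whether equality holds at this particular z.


Coefficients: c_0 = -3, c_1 = -4, c_2 = -3, c_3 = -1, c_4 = -3. Radius r = 3.
Part (a). Triangle bound: M_tri(r) = Σ_k |c_k| r^k
  = |-3|·3^0 + |-4|·3^1 + |-3|·3^2 + |-1|·3^3 + |-3|·3^4
  = 3 + 12 + 27 + 27 + 243 = 312.
This bounds M(r) := max_{|z|=r} |p(z)| from above; equality holds iff all terms c_k z^k can be made to align in phase at a single z on |z|=r.
Part (b). At z = 3 (real, on the circle |z| = r):
  p(3) = (-3)·3^0 + (-4)·3^1 + (-3)·3^2 + (-1)·3^3 + (-3)·3^4 = -312.
  |p(3)| = 312.
Since all nonzero coefficients share the same sign, |p(3)| = 312 = M_tri(3); the triangle bound is attained at z = 3, so in fact M(r) = 312.

M_tri(3) = 312; |p(3)| = 312; equality at z=3: yes.


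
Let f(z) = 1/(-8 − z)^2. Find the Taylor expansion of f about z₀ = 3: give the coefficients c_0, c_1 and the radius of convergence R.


Let w = z − z₀, so z = z₀ + w.
Then -8 − z = -8 − (z₀ + w) = (-8 − z₀) − w = -11 − w.
f(z) = 1/(-11 − w)^2 = (1/(-11)^2) · (1 − w/(-11))^{−2}.
By the binomial series (1−u)^{−2} = Σ_{n≥0} C(n+1, 1) u^n for |u|<1, with u = w/(-11):
  c_n = C(n+1, 1) / (-11)^(n+2).
  c_0 = 1/(-11)^2 = 1/121.
  c_1 = 2/(-11)^3 = -2/1331.
The series is valid for |w/d| < 1, i.e. |z − z₀| < |d|.
Radius of convergence: R = |-8 − z₀| = |-11| = 11 (distance from z₀ to the singularity z = -8).

c_0 = 1/121, c_1 = -2/1331; R = 11.


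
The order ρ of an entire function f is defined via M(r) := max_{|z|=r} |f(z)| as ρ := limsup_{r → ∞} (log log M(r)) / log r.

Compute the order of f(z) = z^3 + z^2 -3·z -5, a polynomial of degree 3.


|f(z)| ≤ Σ|c_k|·r^k = O(r^3) as r → ∞. Polynomial growth is O(e^{r^ε}) for every ε > 0 (since r^3/e^{r^ε} → 0), so ρ ≤ ε for all ε > 0, i.e. ρ = 0. Every nonconstant polynomial has order 0.
Therefore ρ = 0.

Order ρ = 0.


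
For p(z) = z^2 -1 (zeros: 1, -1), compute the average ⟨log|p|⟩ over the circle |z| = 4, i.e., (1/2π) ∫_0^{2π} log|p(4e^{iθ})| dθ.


Zeros: -1, 1; r = 4.
Inside |z| < r: -1, 1. Outside (|z| ≥ r): ∅.
p(0) = -1, so log|p(0)| = log(1) = 0.0000.
Apply Jensen: I(r) = log|p(0)| + Σ_k log(r/|z_k|), summed over zeros inside |z| < r.
  log(r/|z_k|) for z_k = 1: log(4/1) = 1.3863
  log(r/|z_k|) for z_k = -1: log(4/1) = 1.3863
Sum over inside zeros: 2.7726.
I(r) = log|p(0)| + (inside sum) = 0.0000 + 2.7726 = 2.7726.
Closed form (all zeros inside, monic): I(r) = n·log(r) = 2·log(4) = 2.7726. ✓

I(r) ≈ 2.7726.


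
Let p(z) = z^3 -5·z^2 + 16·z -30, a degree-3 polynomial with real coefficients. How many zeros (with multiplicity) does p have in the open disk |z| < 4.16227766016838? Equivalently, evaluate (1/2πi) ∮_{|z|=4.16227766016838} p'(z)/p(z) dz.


The zeros of p are: (1 + 3i), (1 - 3i), 3.
Their magnitudes are: 3.162, 3.162, 3.
Zeros with |z| < R = 4.16227766016838: (1 + 3i), (1 - 3i), 3.
Count = 3.
By the argument principle, (1/2πi) ∮_{|z|=R} p'(z)/p(z) dz equals exactly this count.

Number of zeros inside |z| < 4.16227766016838: 3.


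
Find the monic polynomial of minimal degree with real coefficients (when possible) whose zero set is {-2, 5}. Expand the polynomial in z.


The polynomial is p(z) = ∏_{α ∈ S} (z − α), where S = {-2, 5}.
Expanding the product yields: p(z) = z^2 -3·z -10.
The resulting polynomial has degree 2 and real coefficients as required.

p(z) = z^2 -3·z -10.


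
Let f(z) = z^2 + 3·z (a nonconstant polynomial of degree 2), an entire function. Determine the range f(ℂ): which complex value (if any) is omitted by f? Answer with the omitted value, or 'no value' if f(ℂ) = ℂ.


Little Picard bounds the complement of f(ℂ) to at most one point.
For every w ∈ ℂ, the equation p(z) − w = 0 is a nonconstant polynomial in z and hence has at least one root by the fundamental theorem of algebra. So p is surjective onto ℂ, omitting no value.

Omitted value: no value.


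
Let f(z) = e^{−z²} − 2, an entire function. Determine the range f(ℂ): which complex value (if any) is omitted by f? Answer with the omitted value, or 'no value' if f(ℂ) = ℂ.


Little Picard bounds the complement of f(ℂ) to at most one point.
The exponent g(z) = −z² is a nonconstant polynomial, hence surjective onto ℂ. So e^{g(z)} takes every value in {e^w : w ∈ ℂ} = ℂ ∖ {0}. Adding -2 shifts the range to ℂ ∖ {-2}. f omits exactly -2.

Omitted value: -2.


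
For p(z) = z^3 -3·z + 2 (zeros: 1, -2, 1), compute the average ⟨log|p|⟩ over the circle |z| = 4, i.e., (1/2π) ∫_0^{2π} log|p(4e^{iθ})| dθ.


Zeros: -2, 1, 1; r = 4.
Inside |z| < r: -2, 1, 1. Outside (|z| ≥ r): ∅.
p(0) = 2, so log|p(0)| = log(2) = 0.6931.
Apply Jensen: I(r) = log|p(0)| + Σ_k log(r/|z_k|), summed over zeros inside |z| < r.
  log(r/|z_k|) for z_k = 1: log(4/1) = 1.3863
  log(r/|z_k|) for z_k = -2: log(4/2) = 0.6931
  log(r/|z_k|) for z_k = 1: log(4/1) = 1.3863
Sum over inside zeros: 3.4657.
I(r) = log|p(0)| + (inside sum) = 0.6931 + 3.4657 = 4.1589.
Closed form (all zeros inside, monic): I(r) = n·log(r) = 3·log(4) = 4.1589. ✓

I(r) ≈ 4.1589.


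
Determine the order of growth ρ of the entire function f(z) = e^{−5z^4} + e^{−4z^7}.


Each summand is entire of order 4 and 7 respectively (as in the single-exponential case). The order of a sum is at most the max of the orders, so ρ ≤ 7. For the lower bound: on |z|=r choose arg z so that -4z^7 is real positive; then |e^{-4z^7}| = e^{4r^7} while |e^{-5z^4}| ≤ e^{5r^4} = o(e^{4r^7}). So |f| ≥ e^{4r^7}(1 − o(1)) and ρ ≥ 7. Hence ρ = max(4, 7) = 7.
Therefore ρ = 7.

Order ρ = 7.


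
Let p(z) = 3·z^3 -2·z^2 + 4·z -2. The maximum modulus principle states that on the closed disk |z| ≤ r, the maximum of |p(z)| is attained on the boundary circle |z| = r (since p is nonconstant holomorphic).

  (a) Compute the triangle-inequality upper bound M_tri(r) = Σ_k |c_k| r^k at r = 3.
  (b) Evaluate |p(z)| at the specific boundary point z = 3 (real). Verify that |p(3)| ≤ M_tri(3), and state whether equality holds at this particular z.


Coefficients: c_0 = -2, c_1 = 4, c_2 = -2, c_3 = 3. Radius r = 3.
Part (a). Triangle bound: M_tri(r) = Σ_k |c_k| r^k
  = |-2|·3^0 + |4|·3^1 + |-2|·3^2 + |3|·3^3
  = 2 + 12 + 18 + 81 = 113.
This bounds M(r) := max_{|z|=r} |p(z)| from above; equality holds iff all terms c_k z^k can be made to align in phase at a single z on |z|=r.
Part (b). At z = 3 (real, on the circle |z| = r):
  p(3) = (-2)·3^0 + (4)·3^1 + (-2)·3^2 + (3)·3^3 = 73.
  |p(3)| = 73.
Check: |p(3)| = 73 ≤ 113 = M_tri(3). ✓ Equality does not hold at z = 3 (the coefficients have mixed signs, so the terms do not all align in phase there).

M_tri(3) = 113; |p(3)| = 73; equality at z=3: no.


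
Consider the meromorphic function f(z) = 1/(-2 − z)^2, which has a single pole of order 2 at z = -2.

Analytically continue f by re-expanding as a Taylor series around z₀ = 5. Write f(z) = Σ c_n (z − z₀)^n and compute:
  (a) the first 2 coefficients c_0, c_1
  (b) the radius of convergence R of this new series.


Let w = z − z₀, so z = z₀ + w.
Then -2 − z = -2 − (z₀ + w) = (-2 − z₀) − w = -7 − w.
f(z) = 1/(-7 − w)^2 = (1/(-7)^2) · (1 − w/(-7))^{−2}.
By the binomial series (1−u)^{−2} = Σ_{n≥0} C(n+1, 1) u^n for |u|<1, with u = w/(-7):
  c_n = C(n+1, 1) / (-7)^(n+2).
  c_0 = 1/(-7)^2 = 1/49.
  c_1 = 2/(-7)^3 = -2/343.
The series is valid for |w/d| < 1, i.e. |z − z₀| < |d|.
Radius of convergence: R = |-2 − z₀| = |-7| = 7 (distance from z₀ to the singularity z = -2).

c_0 = 1/49, c_1 = -2/343; R = 7.


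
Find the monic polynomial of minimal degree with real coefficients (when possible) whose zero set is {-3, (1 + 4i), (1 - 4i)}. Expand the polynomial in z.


The polynomial is p(z) = ∏_{α ∈ S} (z − α), where S = {-3, (1 + 4i), (1 - 4i)}.
Expanding the product yields: p(z) = z^3 + z^2 + 11·z + 51.
Note conjugate pairs combine to real quadratics: (z − (1+4i))(z − (1−4i)) = z² − 2z + 17.
The resulting polynomial has degree 3 and real coefficients as required.

p(z) = z^3 + z^2 + 11·z + 51.


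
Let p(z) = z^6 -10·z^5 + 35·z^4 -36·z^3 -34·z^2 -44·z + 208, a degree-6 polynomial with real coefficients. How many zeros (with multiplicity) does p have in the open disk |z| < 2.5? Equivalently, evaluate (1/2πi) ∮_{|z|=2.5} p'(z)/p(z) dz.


The zeros of p are: 4, (3 + 2i), (3 - 2i), (-1 + 1i), (-1 - 1i), 2.
Their magnitudes are: 4, 3.606, 3.606, 1.414, 1.414, 2.
Zeros with |z| < R = 2.5: (-1 + 1i), (-1 - 1i), 2.
Count = 3.
By the argument principle, (1/2πi) ∮_{|z|=R} p'(z)/p(z) dz equals exactly this count.

Number of zeros inside |z| < 2.5: 3.


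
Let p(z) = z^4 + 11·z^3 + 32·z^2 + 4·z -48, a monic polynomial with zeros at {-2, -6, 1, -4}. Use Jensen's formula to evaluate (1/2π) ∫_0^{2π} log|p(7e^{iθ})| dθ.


Zeros: -6, -4, -2, 1; r = 7.
Inside |z| < r: -6, -4, -2, 1. Outside (|z| ≥ r): ∅.
p(0) = -48, so log|p(0)| = log(48) = 3.8712.
Apply Jensen: I(r) = log|p(0)| + Σ_k log(r/|z_k|), summed over zeros inside |z| < r.
  log(r/|z_k|) for z_k = -2: log(7/2) = 1.2528
  log(r/|z_k|) for z_k = -6: log(7/6) = 0.1542
  log(r/|z_k|) for z_k = 1: log(7/1) = 1.9459
  log(r/|z_k|) for z_k = -4: log(7/4) = 0.5596
Sum over inside zeros: 3.9124.
I(r) = log|p(0)| + (inside sum) = 3.8712 + 3.9124 = 7.7836.
Closed form (all zeros inside, monic): I(r) = n·log(r) = 4·log(7) = 7.7836. ✓

I(r) ≈ 7.7836.


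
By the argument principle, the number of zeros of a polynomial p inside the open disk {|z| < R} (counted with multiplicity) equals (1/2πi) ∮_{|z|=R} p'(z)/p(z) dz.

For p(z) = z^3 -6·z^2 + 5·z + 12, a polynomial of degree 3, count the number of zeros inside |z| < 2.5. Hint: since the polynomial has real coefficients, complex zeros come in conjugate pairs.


The zeros of p are: 4, -1, 3.
Their magnitudes are: 4, 1, 3.
Zeros with |z| < R = 2.5: -1.
Count = 1.
By the argument principle, (1/2πi) ∮_{|z|=R} p'(z)/p(z) dz equals exactly this count.

Number of zeros inside |z| < 2.5: 1.


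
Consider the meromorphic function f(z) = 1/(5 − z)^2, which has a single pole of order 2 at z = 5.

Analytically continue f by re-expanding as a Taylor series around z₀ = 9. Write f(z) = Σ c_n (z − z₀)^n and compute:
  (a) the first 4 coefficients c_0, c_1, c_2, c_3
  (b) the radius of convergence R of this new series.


Let w = z − z₀, so z = z₀ + w.
Then 5 − z = 5 − (z₀ + w) = (5 − z₀) − w = -4 − w.
f(z) = 1/(-4 − w)^2 = (1/(-4)^2) · (1 − w/(-4))^{−2}.
By the binomial series (1−u)^{−2} = Σ_{n≥0} C(n+1, 1) u^n for |u|<1, with u = w/(-4):
  c_n = C(n+1, 1) / (-4)^(n+2).
  c_0 = 1/(-4)^2 = 1/16.
  c_1 = 2/(-4)^3 = -1/32.
  c_2 = 3/(-4)^4 = 3/256.
  c_3 = 4/(-4)^5 = -1/256.
The series is valid for |w/d| < 1, i.e. |z − z₀| < |d|.
Radius of convergence: R = |5 − z₀| = |-4| = 4 (distance from z₀ to the singularity z = 5).

c_0 = 1/16, c_1 = -1/32, c_2 = 3/256, c_3 = -1/256; R = 4.


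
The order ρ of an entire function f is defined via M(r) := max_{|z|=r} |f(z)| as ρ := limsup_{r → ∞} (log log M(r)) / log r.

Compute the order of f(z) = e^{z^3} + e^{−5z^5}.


Each summand is entire of order 3 and 5 respectively (as in the single-exponential case). The order of a sum is at most the max of the orders, so ρ ≤ 5. For the lower bound: on |z|=r choose arg z so that -5z^5 is real positive; then |e^{-5z^5}| = e^{5r^5} while |e^{1z^3}| ≤ e^{1r^3} = o(e^{5r^5}). So |f| ≥ e^{5r^5}(1 − o(1)) and ρ ≥ 5. Hence ρ = max(3, 5) = 5.
Therefore ρ = 5.

Order ρ = 5.


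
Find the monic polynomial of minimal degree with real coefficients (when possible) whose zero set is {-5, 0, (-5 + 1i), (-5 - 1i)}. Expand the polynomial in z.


The polynomial is p(z) = ∏_{α ∈ S} (z − α), where S = {-5, 0, (-5 + 1i), (-5 - 1i)}.
Expanding the product yields: p(z) = z^4 + 15·z^3 + 76·z^2 + 130·z.
Note conjugate pairs combine to real quadratics: (z − (-5+1i))(z − (-5−1i)) = z² + 10z + 26.
The resulting polynomial has degree 4 and real coefficients as required.

p(z) = z^4 + 15·z^3 + 76·z^2 + 130·z.


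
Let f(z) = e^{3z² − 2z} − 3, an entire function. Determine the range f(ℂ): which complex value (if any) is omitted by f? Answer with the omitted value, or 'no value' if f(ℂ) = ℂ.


Little Picard bounds the complement of f(ℂ) to at most one point.
The exponent g(z) = 3z² − 2z is a nonconstant polynomial, hence surjective onto ℂ. So e^{g(z)} takes every value in {e^w : w ∈ ℂ} = ℂ ∖ {0}. Adding -3 shifts the range to ℂ ∖ {-3}. f omits exactly -3.

Omitted value: -3.


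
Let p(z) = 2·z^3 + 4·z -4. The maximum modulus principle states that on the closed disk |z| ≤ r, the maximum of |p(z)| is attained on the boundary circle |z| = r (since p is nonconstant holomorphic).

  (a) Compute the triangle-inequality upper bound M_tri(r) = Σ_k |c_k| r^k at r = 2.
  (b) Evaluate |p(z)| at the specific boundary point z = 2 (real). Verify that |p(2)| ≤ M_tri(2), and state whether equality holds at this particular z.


Coefficients: c_0 = -4, c_1 = 4, c_2 = 0, c_3 = 2. Radius r = 2.
Part (a). Triangle bound: M_tri(r) = Σ_k |c_k| r^k
  = |-4|·2^0 + |4|·2^1 + |0|·2^2 + |2|·2^3
  = 4 + 8 + 0 + 16 = 28.
This bounds M(r) := max_{|z|=r} |p(z)| from above; equality holds iff all terms c_k z^k can be made to align in phase at a single z on |z|=r.
Part (b). At z = 2 (real, on the circle |z| = r):
  p(2) = (-4)·2^0 + (4)·2^1 + (0)·2^2 + (2)·2^3 = 20.
  |p(2)| = 20.
Check: |p(2)| = 20 ≤ 28 = M_tri(2). ✓ Equality does not hold at z = 2 (the coefficients have mixed signs, so the terms do not all align in phase there).

M_tri(2) = 28; |p(2)| = 20; equality at z=2: no.


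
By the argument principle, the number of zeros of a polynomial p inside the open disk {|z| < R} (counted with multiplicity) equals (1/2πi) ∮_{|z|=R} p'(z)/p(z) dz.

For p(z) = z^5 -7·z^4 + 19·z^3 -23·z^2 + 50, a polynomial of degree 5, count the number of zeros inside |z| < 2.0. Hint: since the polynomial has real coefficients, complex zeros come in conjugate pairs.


The zeros of p are: -1, (3 + 1i), (3 - 1i), (1 + 2i), (1 - 2i).
Their magnitudes are: 1, 3.162, 3.162, 2.236, 2.236.
Zeros with |z| < R = 2.0: -1.
Count = 1.
By the argument principle, (1/2πi) ∮_{|z|=R} p'(z)/p(z) dz equals exactly this count.

Number of zeros inside |z| < 2.0: 1.


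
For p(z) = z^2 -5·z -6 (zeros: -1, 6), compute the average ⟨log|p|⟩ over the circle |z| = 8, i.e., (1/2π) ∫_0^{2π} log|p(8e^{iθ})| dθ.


Zeros: -1, 6; r = 8.
Inside |z| < r: -1, 6. Outside (|z| ≥ r): ∅.
p(0) = -6, so log|p(0)| = log(6) = 1.7918.
Apply Jensen: I(r) = log|p(0)| + Σ_k log(r/|z_k|), summed over zeros inside |z| < r.
  log(r/|z_k|) for z_k = -1: log(8/1) = 2.0794
  log(r/|z_k|) for z_k = 6: log(8/6) = 0.2877
Sum over inside zeros: 2.3671.
I(r) = log|p(0)| + (inside sum) = 1.7918 + 2.3671 = 4.1589.
Closed form (all zeros inside, monic): I(r) = n·log(r) = 2·log(8) = 4.1589. ✓

I(r) ≈ 4.1589.


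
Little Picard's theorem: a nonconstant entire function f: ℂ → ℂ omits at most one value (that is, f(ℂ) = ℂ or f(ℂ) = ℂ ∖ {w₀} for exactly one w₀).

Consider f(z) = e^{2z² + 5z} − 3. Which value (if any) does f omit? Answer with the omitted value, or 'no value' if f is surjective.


Little Picard bounds the complement of f(ℂ) to at most one point.
The exponent g(z) = 2z² + 5z is a nonconstant polynomial, hence surjective onto ℂ. So e^{g(z)} takes every value in {e^w : w ∈ ℂ} = ℂ ∖ {0}. Adding -3 shifts the range to ℂ ∖ {-3}. f omits exactly -3.

Omitted value: -3.


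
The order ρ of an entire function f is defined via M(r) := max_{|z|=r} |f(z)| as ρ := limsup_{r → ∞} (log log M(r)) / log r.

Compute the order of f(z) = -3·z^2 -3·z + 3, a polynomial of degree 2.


|f(z)| ≤ Σ|c_k|·r^k = O(r^2) as r → ∞. Polynomial growth is O(e^{r^ε}) for every ε > 0 (since r^2/e^{r^ε} → 0), so ρ ≤ ε for all ε > 0, i.e. ρ = 0. Every nonconstant polynomial has order 0.
Therefore ρ = 0.

Order ρ = 0.


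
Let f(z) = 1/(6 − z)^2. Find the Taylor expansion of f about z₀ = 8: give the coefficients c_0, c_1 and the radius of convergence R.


Let w = z − z₀, so z = z₀ + w.
Then 6 − z = 6 − (z₀ + w) = (6 − z₀) − w = -2 − w.
f(z) = 1/(-2 − w)^2 = (1/(-2)^2) · (1 − w/(-2))^{−2}.
By the binomial series (1−u)^{−2} = Σ_{n≥0} C(n+1, 1) u^n for |u|<1, with u = w/(-2):
  c_n = C(n+1, 1) / (-2)^(n+2).
  c_0 = 1/(-2)^2 = 1/4.
  c_1 = 2/(-2)^3 = -1/4.
The series is valid for |w/d| < 1, i.e. |z − z₀| < |d|.
Radius of convergence: R = |6 − z₀| = |-2| = 2 (distance from z₀ to the singularity z = 6).

c_0 = 1/4, c_1 = -1/4; R = 2.


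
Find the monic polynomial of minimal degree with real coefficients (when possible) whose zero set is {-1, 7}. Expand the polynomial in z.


The polynomial is p(z) = ∏_{α ∈ S} (z − α), where S = {-1, 7}.
Expanding the product yields: p(z) = z^2 -6·z -7.
The resulting polynomial has degree 2 and real coefficients as required.

p(z) = z^2 -6·z -7.


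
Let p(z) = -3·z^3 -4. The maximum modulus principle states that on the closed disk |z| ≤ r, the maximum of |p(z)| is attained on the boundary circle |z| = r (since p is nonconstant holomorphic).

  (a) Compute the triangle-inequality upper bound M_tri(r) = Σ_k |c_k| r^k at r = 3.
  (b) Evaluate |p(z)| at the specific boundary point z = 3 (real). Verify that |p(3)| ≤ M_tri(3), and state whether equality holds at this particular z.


Coefficients: c_0 = -4, c_1 = 0, c_2 = 0, c_3 = -3. Radius r = 3.
Part (a). Triangle bound: M_tri(r) = Σ_k |c_k| r^k
  = |-4|·3^0 + |0|·3^1 + |0|·3^2 + |-3|·3^3
  = 4 + 0 + 0 + 81 = 85.
This bounds M(r) := max_{|z|=r} |p(z)| from above; equality holds iff all terms c_k z^k can be made to align in phase at a single z on |z|=r.
Part (b). At z = 3 (real, on the circle |z| = r):
  p(3) = (-4)·3^0 + (0)·3^1 + (0)·3^2 + (-3)·3^3 = -85.
  |p(3)| = 85.
Since all nonzero coefficients share the same sign, |p(3)| = 85 = M_tri(3); the triangle bound is attained at z = 3, so in fact M(r) = 85.

M_tri(3) = 85; |p(3)| = 85; equality at z=3: yes.


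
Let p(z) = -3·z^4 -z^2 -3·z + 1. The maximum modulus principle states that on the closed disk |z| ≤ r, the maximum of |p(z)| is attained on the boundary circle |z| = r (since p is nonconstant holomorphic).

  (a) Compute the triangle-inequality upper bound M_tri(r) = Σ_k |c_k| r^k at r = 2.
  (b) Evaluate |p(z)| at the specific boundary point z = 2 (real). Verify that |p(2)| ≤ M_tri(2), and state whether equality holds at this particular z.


Coefficients: c_0 = 1, c_1 = -3, c_2 = -1, c_3 = 0, c_4 = -3. Radius r = 2.
Part (a). Triangle bound: M_tri(r) = Σ_k |c_k| r^k
  = |1|·2^0 + |-3|·2^1 + |-1|·2^2 + |0|·2^3 + |-3|·2^4
  = 1 + 6 + 4 + 0 + 48 = 59.
This bounds M(r) := max_{|z|=r} |p(z)| from above; equality holds iff all terms c_k z^k can be made to align in phase at a single z on |z|=r.
Part (b). At z = 2 (real, on the circle |z| = r):
  p(2) = (1)·2^0 + (-3)·2^1 + (-1)·2^2 + (0)·2^3 + (-3)·2^4 = -57.
  |p(2)| = 57.
Check: |p(2)| = 57 ≤ 59 = M_tri(2). ✓ Equality does not hold at z = 2 (the coefficients have mixed signs, so the terms do not all align in phase there).

M_tri(2) = 59; |p(2)| = 57; equality at z=2: no.


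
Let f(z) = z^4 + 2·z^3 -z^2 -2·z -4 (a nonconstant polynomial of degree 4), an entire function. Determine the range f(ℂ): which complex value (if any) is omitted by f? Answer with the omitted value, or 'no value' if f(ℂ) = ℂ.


Little Picard bounds the complement of f(ℂ) to at most one point.
For every w ∈ ℂ, the equation p(z) − w = 0 is a nonconstant polynomial in z and hence has at least one root by the fundamental theorem of algebra. So p is surjective onto ℂ, omitting no value.

Omitted value: no value.


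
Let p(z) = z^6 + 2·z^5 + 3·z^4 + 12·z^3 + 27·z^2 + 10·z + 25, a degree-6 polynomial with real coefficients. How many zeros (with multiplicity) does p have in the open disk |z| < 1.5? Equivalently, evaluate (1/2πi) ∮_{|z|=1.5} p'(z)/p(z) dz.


The zeros of p are: (0 + 1i), (0 - 1i), (1 + 2i), (1 - 2i), (-2 + 1i), (-2 - 1i).
Their magnitudes are: 1, 1, 2.236, 2.236, 2.236, 2.236.
Zeros with |z| < R = 1.5: (0 + 1i), (0 - 1i).
Count = 2.
By the argument principle, (1/2πi) ∮_{|z|=R} p'(z)/p(z) dz equals exactly this count.

Number of zeros inside |z| < 1.5: 2.


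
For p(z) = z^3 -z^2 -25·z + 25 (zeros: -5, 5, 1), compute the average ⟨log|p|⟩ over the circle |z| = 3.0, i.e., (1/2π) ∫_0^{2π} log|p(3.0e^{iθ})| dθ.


Zeros: -5, 1, 5; r = 3.0.
Inside |z| < r: 1. Outside (|z| ≥ r): -5, 5.
p(0) = 25, so log|p(0)| = log(25) = 3.2189.
Apply Jensen: I(r) = log|p(0)| + Σ_k log(r/|z_k|), summed over zeros inside |z| < r.
  log(r/|z_k|) for z_k = 1: log(3.0/1) = 1.0986
  Outside zeros (-5, 5) contribute nothing to the Jensen sum.
Sum over inside zeros: 1.0986.
I(r) = log|p(0)| + (inside sum) = 3.2189 + 1.0986 = 4.3175.
Note: since some zeros are outside |z| ≤ r, the simplified n·log(r) form does NOT apply — only the inside zeros contribute.

I(r) ≈ 4.3175.


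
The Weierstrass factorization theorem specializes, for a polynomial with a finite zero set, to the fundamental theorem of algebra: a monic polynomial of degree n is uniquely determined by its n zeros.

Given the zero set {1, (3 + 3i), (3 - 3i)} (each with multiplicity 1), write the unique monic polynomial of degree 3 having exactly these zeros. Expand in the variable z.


The polynomial is p(z) = ∏_{α ∈ S} (z − α), where S = {1, (3 + 3i), (3 - 3i)}.
Expanding the product yields: p(z) = z^3 -7·z^2 + 24·z -18.
Note conjugate pairs combine to real quadratics: (z − (3+3i))(z − (3−3i)) = z² − 6z + 18.
The resulting polynomial has degree 3 and real coefficients as required.

p(z) = z^3 -7·z^2 + 24·z -18.


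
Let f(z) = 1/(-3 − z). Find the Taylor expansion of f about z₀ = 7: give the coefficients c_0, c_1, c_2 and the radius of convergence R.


Let w = z − z₀, so z = z₀ + w.
Then -3 − z = -3 − (z₀ + w) = (-3 − z₀) − w = -10 − w.
f(z) = 1/(-10 − w) = (1/(-10)) · 1/(1 − w/(-10)) = Σ_{n≥0} w^n / (-10)^(n+1).
So c_n = 1/(-10)^(n+1):
  c_0 = 1/(-10)^1 = -1/10.
  c_1 = 1/(-10)^2 = 1/100.
  c_2 = 1/(-10)^3 = -1/1000.
The series is valid for |w/d| < 1, i.e. |z − z₀| < |d|.
Radius of convergence: R = |-3 − z₀| = |-10| = 10 (distance from z₀ to the singularity z = -3).

c_0 = -1/10, c_1 = 1/100, c_2 = -1/1000; R = 10.


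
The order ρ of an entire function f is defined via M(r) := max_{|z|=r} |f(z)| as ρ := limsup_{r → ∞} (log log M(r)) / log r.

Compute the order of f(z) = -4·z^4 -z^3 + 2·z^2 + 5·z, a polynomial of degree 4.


|f(z)| ≤ Σ|c_k|·r^k = O(r^4) as r → ∞. Polynomial growth is O(e^{r^ε}) for every ε > 0 (since r^4/e^{r^ε} → 0), so ρ ≤ ε for all ε > 0, i.e. ρ = 0. Every nonconstant polynomial has order 0.
Therefore ρ = 0.

Order ρ = 0.


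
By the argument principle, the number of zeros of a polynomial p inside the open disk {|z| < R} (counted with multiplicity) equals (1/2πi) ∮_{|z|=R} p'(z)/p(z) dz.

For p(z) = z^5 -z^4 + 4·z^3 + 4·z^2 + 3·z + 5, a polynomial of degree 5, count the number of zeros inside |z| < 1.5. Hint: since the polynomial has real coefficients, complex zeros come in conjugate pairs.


The zeros of p are: -1, (0 + 1i), (0 - 1i), (1 + 2i), (1 - 2i).
Their magnitudes are: 1, 1, 1, 2.236, 2.236.
Zeros with |z| < R = 1.5: -1, (0 + 1i), (0 - 1i).
Count = 3.
By the argument principle, (1/2πi) ∮_{|z|=R} p'(z)/p(z) dz equals exactly this count.

Number of zeros inside |z| < 1.5: 3.


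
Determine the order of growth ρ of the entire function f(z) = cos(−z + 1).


cos(w) is a linear combination of e^{iw} and e^{−iw} (or e^w, e^{−w} in the hyperbolic case), so |cos(w)| ≤ e^{|w|}. With w = −z + 1, |w| ≤ 1|z| + 1 = 1r + 1 on |z| = r, giving M(r) ≤ e^{1r + 1}, so ρ ≤ 1. On a suitable ray (z = it for sin/cos; z = t for sinh/cosh, t real → ∞), |cos(−z + 1)| grows like e^{1|t|}/2, so ρ ≥ 1. Hence ρ = 1.
Therefore ρ = 1.

Order ρ = 1.


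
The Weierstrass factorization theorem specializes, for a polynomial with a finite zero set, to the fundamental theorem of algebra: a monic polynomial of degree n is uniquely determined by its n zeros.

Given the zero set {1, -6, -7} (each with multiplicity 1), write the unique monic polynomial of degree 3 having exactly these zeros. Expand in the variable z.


The polynomial is p(z) = ∏_{α ∈ S} (z − α), where S = {1, -6, -7}.
Expanding the product yields: p(z) = z^3 + 12·z^2 + 29·z -42.
The resulting polynomial has degree 3 and real coefficients as required.

p(z) = z^3 + 12·z^2 + 29·z -42.


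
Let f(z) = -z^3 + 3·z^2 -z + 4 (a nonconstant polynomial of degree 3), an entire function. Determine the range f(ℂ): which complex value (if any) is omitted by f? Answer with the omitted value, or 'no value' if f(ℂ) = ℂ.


Little Picard bounds the complement of f(ℂ) to at most one point.
For every w ∈ ℂ, the equation p(z) − w = 0 is a nonconstant polynomial in z and hence has at least one root by the fundamental theorem of algebra. So p is surjective onto ℂ, omitting no value.

Omitted value: no value.


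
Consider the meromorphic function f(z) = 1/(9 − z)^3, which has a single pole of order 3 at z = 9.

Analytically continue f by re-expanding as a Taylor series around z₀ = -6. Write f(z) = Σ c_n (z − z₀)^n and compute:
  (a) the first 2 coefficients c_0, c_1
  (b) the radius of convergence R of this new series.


Let w = z − z₀, so z = z₀ + w.
Then 9 − z = 9 − (z₀ + w) = (9 − z₀) − w = 15 − w.
f(z) = 1/(15 − w)^3 = (1/(15)^3) · (1 − w/(15))^{−3}.
By the binomial series (1−u)^{−3} = Σ_{n≥0} C(n+2, 2) u^n for |u|<1, with u = w/(15):
  c_n = C(n+2, 2) / (15)^(n+3).
  c_0 = 1/(15)^3 = 1/3375.
  c_1 = 3/(15)^4 = 1/16875.
The series is valid for |w/d| < 1, i.e. |z − z₀| < |d|.
Radius of convergence: R = |9 − z₀| = |15| = 15 (distance from z₀ to the singularity z = 9).

c_0 = 1/3375, c_1 = 1/16875; R = 15.


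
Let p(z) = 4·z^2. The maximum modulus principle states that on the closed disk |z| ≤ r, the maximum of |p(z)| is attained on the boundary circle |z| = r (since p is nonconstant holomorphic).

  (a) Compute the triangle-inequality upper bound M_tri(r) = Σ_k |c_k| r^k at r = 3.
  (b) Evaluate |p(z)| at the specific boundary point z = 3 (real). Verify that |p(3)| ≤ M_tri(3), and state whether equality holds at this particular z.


Coefficients: c_0 = 0, c_1 = 0, c_2 = 4. Radius r = 3.
Part (a). Triangle bound: M_tri(r) = Σ_k |c_k| r^k
  = |0|·3^0 + |0|·3^1 + |4|·3^2
  = 0 + 0 + 36 = 36.
This bounds M(r) := max_{|z|=r} |p(z)| from above; equality holds iff all terms c_k z^k can be made to align in phase at a single z on |z|=r.
Part (b). At z = 3 (real, on the circle |z| = r):
  p(3) = (0)·3^0 + (0)·3^1 + (4)·3^2 = 36.
  |p(3)| = 36.
Since all nonzero coefficients share the same sign, |p(3)| = 36 = M_tri(3); the triangle bound is attained at z = 3, so in fact M(r) = 36.

M_tri(3) = 36; |p(3)| = 36; equality at z=3: yes.


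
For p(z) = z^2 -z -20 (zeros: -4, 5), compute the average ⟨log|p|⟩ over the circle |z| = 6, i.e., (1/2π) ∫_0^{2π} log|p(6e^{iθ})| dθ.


Zeros: -4, 5; r = 6.
Inside |z| < r: -4, 5. Outside (|z| ≥ r): ∅.
p(0) = -20, so log|p(0)| = log(20) = 2.9957.
Apply Jensen: I(r) = log|p(0)| + Σ_k log(r/|z_k|), summed over zeros inside |z| < r.
  log(r/|z_k|) for z_k = -4: log(6/4) = 0.4055
  log(r/|z_k|) for z_k = 5: log(6/5) = 0.1823
Sum over inside zeros: 0.5878.
I(r) = log|p(0)| + (inside sum) = 2.9957 + 0.5878 = 3.5835.
Closed form (all zeros inside, monic): I(r) = n·log(r) = 2·log(6) = 3.5835. ✓

I(r) ≈ 3.5835.


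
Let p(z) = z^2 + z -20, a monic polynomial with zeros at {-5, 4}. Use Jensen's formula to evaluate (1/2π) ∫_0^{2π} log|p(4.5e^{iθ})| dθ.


Zeros: -5, 4; r = 4.5.
Inside |z| < r: 4. Outside (|z| ≥ r): -5.
p(0) = -20, so log|p(0)| = log(20) = 2.9957.
Apply Jensen: I(r) = log|p(0)| + Σ_k log(r/|z_k|), summed over zeros inside |z| < r.
  log(r/|z_k|) for z_k = 4: log(4.5/4) = 0.1178
  Outside zeros (-5) contribute nothing to the Jensen sum.
Sum over inside zeros: 0.1178.
I(r) = log|p(0)| + (inside sum) = 2.9957 + 0.1178 = 3.1135.
Note: since some zeros are outside |z| ≤ r, the simplified n·log(r) form does NOT apply — only the inside zeros contribute.

I(r) ≈ 3.1135.


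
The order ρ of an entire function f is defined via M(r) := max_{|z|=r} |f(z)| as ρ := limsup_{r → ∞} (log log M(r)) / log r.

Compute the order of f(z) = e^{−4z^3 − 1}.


|e^{−4z^3 − 1}| = e^{Re(-4·z^3) + -1} ≤ e^{4|z|^3 + -1} = e^{4r^3 + -1} on |z| = r, so ρ ≤ 3. Choosing z on |z|=r so that -4·z^3 is real positive (always possible by picking arg z appropriately) gives |f(z)| = e^{4r^3 + -1}, matching the bound. The additive constant -1 does not affect log log M(r) ~ 3·log r. Hence ρ = 3.
Therefore ρ = 3.

Order ρ = 3.


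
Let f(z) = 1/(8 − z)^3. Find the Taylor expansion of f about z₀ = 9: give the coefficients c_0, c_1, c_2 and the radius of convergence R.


Let w = z − z₀, so z = z₀ + w.
Then 8 − z = 8 − (z₀ + w) = (8 − z₀) − w = -1 − w.
f(z) = 1/(-1 − w)^3 = (1/(-1)^3) · (1 − w/(-1))^{−3}.
By the binomial series (1−u)^{−3} = Σ_{n≥0} C(n+2, 2) u^n for |u|<1, with u = w/(-1):
  c_n = C(n+2, 2) / (-1)^(n+3).
  c_0 = 1/(-1)^3 = -1.
  c_1 = 3/(-1)^4 = 3.
  c_2 = 6/(-1)^5 = -6.
The series is valid for |w/d| < 1, i.e. |z − z₀| < |d|.
Radius of convergence: R = |8 − z₀| = |-1| = 1 (distance from z₀ to the singularity z = 8).

c_0 = -1, c_1 = 3, c_2 = -6; R = 1.


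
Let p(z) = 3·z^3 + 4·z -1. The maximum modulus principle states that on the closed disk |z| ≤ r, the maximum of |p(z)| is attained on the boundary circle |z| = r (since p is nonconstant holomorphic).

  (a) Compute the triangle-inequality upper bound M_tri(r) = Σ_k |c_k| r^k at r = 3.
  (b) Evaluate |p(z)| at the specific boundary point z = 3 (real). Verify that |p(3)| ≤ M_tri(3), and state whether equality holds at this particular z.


Coefficients: c_0 = -1, c_1 = 4, c_2 = 0, c_3 = 3. Radius r = 3.
Part (a). Triangle bound: M_tri(r) = Σ_k |c_k| r^k
  = |-1|·3^0 + |4|·3^1 + |0|·3^2 + |3|·3^3
  = 1 + 12 + 0 + 81 = 94.
This bounds M(r) := max_{|z|=r} |p(z)| from above; equality holds iff all terms c_k z^k can be made to align in phase at a single z on |z|=r.
Part (b). At z = 3 (real, on the circle |z| = r):
  p(3) = (-1)·3^0 + (4)·3^1 + (0)·3^2 + (3)·3^3 = 92.
  |p(3)| = 92.
Check: |p(3)| = 92 ≤ 94 = M_tri(3). ✓ Equality does not hold at z = 3 (the coefficients have mixed signs, so the terms do not all align in phase there).

M_tri(3) = 94; |p(3)| = 92; equality at z=3: no.


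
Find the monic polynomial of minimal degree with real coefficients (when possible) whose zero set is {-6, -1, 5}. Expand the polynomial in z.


The polynomial is p(z) = ∏_{α ∈ S} (z − α), where S = {-6, -1, 5}.
Expanding the product yields: p(z) = z^3 + 2·z^2 -29·z -30.
The resulting polynomial has degree 3 and real coefficients as required.

p(z) = z^3 + 2·z^2 -29·z -30.


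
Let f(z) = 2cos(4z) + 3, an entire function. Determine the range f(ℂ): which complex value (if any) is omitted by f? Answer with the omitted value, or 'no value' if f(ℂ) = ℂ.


Little Picard bounds the complement of f(ℂ) to at most one point.
cos is entire and surjective onto ℂ: for every w ∈ ℂ, cos(ζ) = w has a solution ζ ∈ ℂ (e.g., via the complex inverse arccos). With ζ = 4z this gives z = ζ/(4). Then 2·cos(4z) takes every value in 2·ℂ = ℂ, and adding 3 is a bijection of ℂ. So f is surjective and omits no value. (Note: only on the real line is cos bounded by [−1, 1].)

Omitted value: no value.


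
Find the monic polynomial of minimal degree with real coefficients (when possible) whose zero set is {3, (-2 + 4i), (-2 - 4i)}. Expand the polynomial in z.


The polynomial is p(z) = ∏_{α ∈ S} (z − α), where S = {3, (-2 + 4i), (-2 - 4i)}.
Expanding the product yields: p(z) = z^3 + z^2 + 8·z -60.
Note conjugate pairs combine to real quadratics: (z − (-2+4i))(z − (-2−4i)) = z² + 4z + 20.
The resulting polynomial has degree 3 and real coefficients as required.

p(z) = z^3 + z^2 + 8·z -60.


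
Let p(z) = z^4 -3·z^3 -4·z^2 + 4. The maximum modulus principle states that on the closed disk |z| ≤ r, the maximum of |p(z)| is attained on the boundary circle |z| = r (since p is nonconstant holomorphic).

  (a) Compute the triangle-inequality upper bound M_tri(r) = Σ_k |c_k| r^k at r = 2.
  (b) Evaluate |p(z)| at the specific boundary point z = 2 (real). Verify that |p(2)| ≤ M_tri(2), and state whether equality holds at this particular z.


Coefficients: c_0 = 4, c_1 = 0, c_2 = -4, c_3 = -3, c_4 = 1. Radius r = 2.
Part (a). Triangle bound: M_tri(r) = Σ_k |c_k| r^k
  = |4|·2^0 + |0|·2^1 + |-4|·2^2 + |-3|·2^3 + |1|·2^4
  = 4 + 0 + 16 + 24 + 16 = 60.
This bounds M(r) := max_{|z|=r} |p(z)| from above; equality holds iff all terms c_k z^k can be made to align in phase at a single z on |z|=r.
Part (b). At z = 2 (real, on the circle |z| = r):
  p(2) = (4)·2^0 + (0)·2^1 + (-4)·2^2 + (-3)·2^3 + (1)·2^4 = -20.
  |p(2)| = 20.
Check: |p(2)| = 20 ≤ 60 = M_tri(2). ✓ Equality does not hold at z = 2 (the coefficients have mixed signs, so the terms do not all align in phase there).

M_tri(2) = 60; |p(2)| = 20; equality at z=2: no.
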